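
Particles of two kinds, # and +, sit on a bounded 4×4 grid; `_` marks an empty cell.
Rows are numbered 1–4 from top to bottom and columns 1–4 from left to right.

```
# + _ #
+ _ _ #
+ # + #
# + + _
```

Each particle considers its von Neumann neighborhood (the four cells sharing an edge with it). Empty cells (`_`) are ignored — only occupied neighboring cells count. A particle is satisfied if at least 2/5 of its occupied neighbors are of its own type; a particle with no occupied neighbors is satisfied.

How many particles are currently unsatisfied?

7

(1,1)# 0/2 ✗
(1,2)+ 0/1 ✗
(1,4)# 1/1 ✓
(2,1)+ 1/2 ✓
(2,4)# 2/2 ✓
(3,1)+ 1/3 ✗
(3,2)# 0/3 ✗
(3,3)+ 1/3 ✗
(3,4)# 1/2 ✓
(4,1)# 0/2 ✗
(4,2)+ 1/3 ✗
(4,3)+ 2/2 ✓
Unsatisfied: (1,1), (1,2), (3,1), (3,2), (3,3), (4,1), (4,2) — 7 in total.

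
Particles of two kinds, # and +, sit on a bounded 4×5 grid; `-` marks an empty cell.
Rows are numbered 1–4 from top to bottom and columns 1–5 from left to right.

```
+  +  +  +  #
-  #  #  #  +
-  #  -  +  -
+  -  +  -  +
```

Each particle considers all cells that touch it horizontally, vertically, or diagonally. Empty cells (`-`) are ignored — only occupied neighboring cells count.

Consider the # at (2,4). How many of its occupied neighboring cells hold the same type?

Occupied neighbors of (2,4): (1,3)=+, (1,4)=+, (1,5)=#, (2,3)=#, (2,5)=+, (3,4)=+.
Same type (#): 2 of 6.

2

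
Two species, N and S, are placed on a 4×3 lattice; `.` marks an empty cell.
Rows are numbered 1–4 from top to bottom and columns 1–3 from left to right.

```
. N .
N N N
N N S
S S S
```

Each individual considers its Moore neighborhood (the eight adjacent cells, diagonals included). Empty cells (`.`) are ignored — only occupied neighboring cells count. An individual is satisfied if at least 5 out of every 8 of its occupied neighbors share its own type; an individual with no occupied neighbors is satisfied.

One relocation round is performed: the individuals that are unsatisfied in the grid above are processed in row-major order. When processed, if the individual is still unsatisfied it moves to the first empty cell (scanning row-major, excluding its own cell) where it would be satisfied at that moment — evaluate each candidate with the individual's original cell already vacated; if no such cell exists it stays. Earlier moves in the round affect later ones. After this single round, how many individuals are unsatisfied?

Initially unsatisfied (in order): (3,1), (3,2), (3,3), (4,1), (4,2).
  (3,1) → (1,1).
  (3,2) → (1,3).
  (3,3): no empty cell satisfies it; stays.
  (4,1): now satisfied by earlier moves; stays.
  (4,2): now satisfied by earlier moves; stays.
Resulting grid:
N N N
N N N
. . S
S S S
Unsatisfied now: (3,3).

1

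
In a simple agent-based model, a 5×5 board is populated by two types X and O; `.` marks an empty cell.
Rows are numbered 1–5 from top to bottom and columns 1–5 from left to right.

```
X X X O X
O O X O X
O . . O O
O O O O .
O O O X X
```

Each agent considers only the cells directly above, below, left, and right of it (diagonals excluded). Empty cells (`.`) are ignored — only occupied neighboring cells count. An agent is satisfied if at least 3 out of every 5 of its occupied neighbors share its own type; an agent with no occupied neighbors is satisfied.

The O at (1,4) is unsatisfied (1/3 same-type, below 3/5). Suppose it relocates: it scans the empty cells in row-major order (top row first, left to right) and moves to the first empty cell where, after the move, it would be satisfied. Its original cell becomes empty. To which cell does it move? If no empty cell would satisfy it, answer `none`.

(3,2)

Vacating (1,4). Empty cells in order:
  (3,2): 3/3 same-type → satisfied — stop here.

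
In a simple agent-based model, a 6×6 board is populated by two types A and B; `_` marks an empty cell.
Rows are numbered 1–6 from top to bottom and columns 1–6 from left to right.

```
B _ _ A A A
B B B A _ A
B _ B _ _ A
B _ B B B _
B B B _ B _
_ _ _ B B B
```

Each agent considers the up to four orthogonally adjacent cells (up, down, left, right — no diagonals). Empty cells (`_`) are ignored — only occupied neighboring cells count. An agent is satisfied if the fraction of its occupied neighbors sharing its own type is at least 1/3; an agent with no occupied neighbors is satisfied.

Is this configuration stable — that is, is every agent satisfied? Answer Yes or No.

Yes

(1,1)B 1/1 ✓
(1,4)A 2/2 ✓
(1,5)A 2/2 ✓
(1,6)A 2/2 ✓
(2,1)B 3/3 ✓
(2,2)B 2/2 ✓
(2,3)B 2/3 ✓
(2,4)A 1/2 ✓
(2,6)A 2/2 ✓
(3,1)B 2/2 ✓
(3,3)B 2/2 ✓
(3,6)A 1/1 ✓
(4,1)B 2/2 ✓
(4,3)B 3/3 ✓
(4,4)B 2/2 ✓
(4,5)B 2/2 ✓
(5,1)B 2/2 ✓
(5,2)B 2/2 ✓
(5,3)B 2/2 ✓
(5,5)B 2/2 ✓
(6,4)B 1/1 ✓
(6,5)B 3/3 ✓
(6,6)B 1/1 ✓
All meet the threshold, so the configuration is stable.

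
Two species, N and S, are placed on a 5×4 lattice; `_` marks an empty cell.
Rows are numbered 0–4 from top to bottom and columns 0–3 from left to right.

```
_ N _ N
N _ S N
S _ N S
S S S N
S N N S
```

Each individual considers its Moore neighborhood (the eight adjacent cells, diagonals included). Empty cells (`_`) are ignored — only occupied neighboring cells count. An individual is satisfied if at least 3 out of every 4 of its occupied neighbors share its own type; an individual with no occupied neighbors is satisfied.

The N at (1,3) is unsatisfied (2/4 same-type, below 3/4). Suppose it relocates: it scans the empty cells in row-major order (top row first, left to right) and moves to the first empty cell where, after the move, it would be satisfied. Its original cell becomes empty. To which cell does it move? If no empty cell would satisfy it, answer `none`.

(0,0)

Vacating (1,3). Empty cells in order:
  (0,0): 2/2 same-type → satisfied — stop here.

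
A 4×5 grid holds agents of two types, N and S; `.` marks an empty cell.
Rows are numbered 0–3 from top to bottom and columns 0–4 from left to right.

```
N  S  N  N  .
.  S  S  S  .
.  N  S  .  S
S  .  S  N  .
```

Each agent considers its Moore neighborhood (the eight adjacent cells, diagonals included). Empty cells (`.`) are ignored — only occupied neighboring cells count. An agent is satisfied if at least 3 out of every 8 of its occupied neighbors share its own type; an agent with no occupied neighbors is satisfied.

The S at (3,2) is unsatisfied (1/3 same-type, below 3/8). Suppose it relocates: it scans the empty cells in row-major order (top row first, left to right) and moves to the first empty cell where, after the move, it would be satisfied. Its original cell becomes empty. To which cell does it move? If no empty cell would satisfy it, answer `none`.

Vacating (3,2). Empty cells in order:
  (0,4): 1/2 same-type → satisfied — stop here.

(0,4)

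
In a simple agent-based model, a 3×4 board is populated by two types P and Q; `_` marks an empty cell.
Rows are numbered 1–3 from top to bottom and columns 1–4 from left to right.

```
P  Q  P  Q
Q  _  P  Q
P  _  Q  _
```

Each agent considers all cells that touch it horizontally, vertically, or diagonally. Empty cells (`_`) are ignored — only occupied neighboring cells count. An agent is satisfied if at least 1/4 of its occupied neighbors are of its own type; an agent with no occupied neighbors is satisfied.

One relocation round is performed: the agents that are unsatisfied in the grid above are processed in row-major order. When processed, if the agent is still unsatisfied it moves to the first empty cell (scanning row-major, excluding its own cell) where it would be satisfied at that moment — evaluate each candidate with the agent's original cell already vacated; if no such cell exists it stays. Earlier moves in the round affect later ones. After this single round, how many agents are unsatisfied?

0

Initially unsatisfied (in order): (1,1), (2,3), (3,1).
  (1,1) → (2,2).
  (2,3): now satisfied by earlier moves; stays.
  (3,1): now satisfied by earlier moves; stays.
Resulting grid:
_ Q P Q
Q P P Q
P _ Q _
All satisfied now.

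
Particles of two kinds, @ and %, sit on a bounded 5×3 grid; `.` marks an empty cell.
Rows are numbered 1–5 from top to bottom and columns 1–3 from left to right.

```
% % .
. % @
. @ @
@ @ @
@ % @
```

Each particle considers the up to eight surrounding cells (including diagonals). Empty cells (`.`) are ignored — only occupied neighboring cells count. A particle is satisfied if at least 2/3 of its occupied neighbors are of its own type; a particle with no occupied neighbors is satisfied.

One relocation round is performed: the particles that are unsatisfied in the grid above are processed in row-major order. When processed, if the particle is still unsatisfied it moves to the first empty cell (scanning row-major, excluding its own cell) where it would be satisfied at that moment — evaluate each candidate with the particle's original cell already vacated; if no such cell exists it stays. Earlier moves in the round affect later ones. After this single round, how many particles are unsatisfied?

1

Initially unsatisfied (in order): (2,2), (2,3), (5,2).
  (2,2) → (2,1).
  (2,3): now satisfied by earlier moves; stays.
  (5,2): no empty cell satisfies it; stays.
Resulting grid:
% % .
% . @
. @ @
@ @ @
@ % @
Unsatisfied now: (5,2).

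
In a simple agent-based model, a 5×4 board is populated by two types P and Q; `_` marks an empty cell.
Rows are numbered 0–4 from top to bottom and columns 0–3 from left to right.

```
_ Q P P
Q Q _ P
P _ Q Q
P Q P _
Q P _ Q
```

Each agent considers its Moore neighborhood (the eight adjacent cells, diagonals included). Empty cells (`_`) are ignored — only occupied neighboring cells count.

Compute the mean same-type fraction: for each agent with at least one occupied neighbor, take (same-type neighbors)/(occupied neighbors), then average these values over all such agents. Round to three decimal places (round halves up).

0.466

(0,1)Q 2/3
(0,2)P 2/4
(0,3)P 2/2
(1,0)Q 2/3
(1,1)Q 3/5
(1,3)P 2/4
(2,0)P 1/4
(2,2)Q 3/5
(2,3)Q 1/3
(3,0)P 2/4
(3,1)Q 2/6
(3,2)P 1/5
(4,0)Q 1/3
(4,1)P 2/4
(4,3)Q 0/1
Sum over 15 agents: 2/3 + 2/4 + 2/2 + 2/3 + 3/5 + 2/4 + 1/4 + 3/5 + 1/3 + 2/4 + 2/6 + 1/5 + 1/3 + 2/4 + 0/1 = 419/60; mean = 419/60 ÷ 15 = 419/900 = 0.465555… → 0.466.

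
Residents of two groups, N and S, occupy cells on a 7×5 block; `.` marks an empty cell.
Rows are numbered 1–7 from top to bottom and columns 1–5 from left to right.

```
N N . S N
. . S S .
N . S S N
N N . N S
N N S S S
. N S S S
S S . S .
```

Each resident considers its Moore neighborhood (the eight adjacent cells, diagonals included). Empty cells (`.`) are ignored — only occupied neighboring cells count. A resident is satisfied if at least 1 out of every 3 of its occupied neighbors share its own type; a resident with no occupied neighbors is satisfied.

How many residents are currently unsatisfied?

(1,1)N 1/1 satisfied
(1,2)N 1/2 satisfied
(1,4)S 2/3 satisfied
(1,5)N 0/2 not
(2,3)S 4/5 satisfied
(2,4)S 4/6 satisfied
(3,1)N 2/2 satisfied
(3,3)S 3/5 satisfied
(3,4)S 4/6 satisfied
(3,5)N 1/4 not
(4,1)N 4/4 satisfied
(4,2)N 4/6 satisfied
(4,4)N 1/7 not
(4,5)S 3/5 satisfied
(5,1)N 4/4 satisfied
(5,2)N 4/6 satisfied
(5,3)S 3/7 satisfied
(5,4)S 6/7 satisfied
(5,5)S 4/5 satisfied
(6,2)N 2/6 satisfied
(6,3)S 5/7 satisfied
(6,4)S 6/6 satisfied
(6,5)S 4/4 satisfied
(7,1)S 1/2 satisfied
(7,2)S 2/3 satisfied
(7,4)S 3/3 satisfied
Unsatisfied: (1,5), (3,5), (4,4) — 3 in total.

3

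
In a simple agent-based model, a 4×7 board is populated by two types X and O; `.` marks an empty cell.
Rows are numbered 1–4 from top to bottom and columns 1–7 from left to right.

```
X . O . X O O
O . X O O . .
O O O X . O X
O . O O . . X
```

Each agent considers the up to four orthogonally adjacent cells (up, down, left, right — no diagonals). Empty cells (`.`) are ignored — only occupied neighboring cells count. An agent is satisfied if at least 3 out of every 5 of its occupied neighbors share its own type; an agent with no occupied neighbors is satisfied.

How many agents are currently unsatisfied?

13

Row 1: (1,1)X 0/1 unhappy · (1,3)O 0/1 unhappy · (1,5)X 0/2 unhappy · (1,6)O 1/2 unhappy · (1,7)O 1/1 ok
Row 2: (2,1)O 1/2 unhappy · (2,3)X 0/3 unhappy · (2,4)O 1/3 unhappy · (2,5)O 1/2 unhappy
Row 3: (3,1)O 3/3 ok · (3,2)O 2/2 ok · (3,3)O 2/4 unhappy · (3,4)X 0/3 unhappy · (3,6)O 0/1 unhappy · (3,7)X 1/2 unhappy
Row 4: (4,1)O 1/1 ok · (4,3)O 2/2 ok · (4,4)O 1/2 unhappy · (4,7)X 1/1 ok
Unsatisfied: (1,1), (1,3), (1,5), (1,6), (2,1), (2,3), (2,4), (2,5), (3,3), (3,4), (3,6), (3,7), (4,4) — 13 in total.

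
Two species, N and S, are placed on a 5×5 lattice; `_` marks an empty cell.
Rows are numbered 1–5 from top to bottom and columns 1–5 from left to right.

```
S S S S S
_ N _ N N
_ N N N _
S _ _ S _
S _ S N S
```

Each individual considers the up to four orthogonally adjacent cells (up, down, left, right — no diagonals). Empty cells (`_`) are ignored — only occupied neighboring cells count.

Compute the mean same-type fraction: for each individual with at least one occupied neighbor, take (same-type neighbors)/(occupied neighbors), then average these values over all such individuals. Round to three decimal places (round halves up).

0.598

(1,1)S 1/1
(1,2)S 2/3
(1,3)S 2/2
(1,4)S 2/3
(1,5)S 1/2
(2,2)N 1/2
(2,4)N 2/3
(2,5)N 1/2
(3,2)N 2/2
(3,3)N 2/2
(3,4)N 2/3
(4,1)S 1/1
(4,4)S 0/2
(5,1)S 1/1
(5,3)S 0/1
(5,4)N 0/3
(5,5)S 0/1
Sum over 17 individuals: 1/1 + 2/3 + 2/2 + 2/3 + 1/2 + 1/2 + 2/3 + 1/2 + 2/2 + 2/2 + 2/3 + 1/1 + 0/2 + 1/1 + 0/1 + 0/3 + 0/1 = 61/6; mean = 61/6 ÷ 17 = 61/102 = 0.598039… → 0.598.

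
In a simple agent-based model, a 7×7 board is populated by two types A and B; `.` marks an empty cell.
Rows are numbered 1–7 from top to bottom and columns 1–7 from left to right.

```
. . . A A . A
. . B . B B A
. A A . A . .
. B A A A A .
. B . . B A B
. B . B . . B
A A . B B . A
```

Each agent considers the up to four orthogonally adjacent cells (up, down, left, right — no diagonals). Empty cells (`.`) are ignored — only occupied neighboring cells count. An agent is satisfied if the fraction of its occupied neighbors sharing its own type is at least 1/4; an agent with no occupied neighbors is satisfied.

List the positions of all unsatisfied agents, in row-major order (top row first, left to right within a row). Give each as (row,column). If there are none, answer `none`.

Row 1: (1,4)A 1/1 satisfied · (1,5)A 1/2 satisfied · (1,7)A 1/1 satisfied
Row 2: (2,3)B 0/1 not · (2,5)B 1/3 satisfied · (2,6)B 1/2 satisfied · (2,7)A 1/2 satisfied
Row 3: (3,2)A 1/2 satisfied · (3,3)A 2/3 satisfied · (3,5)A 1/2 satisfied
Row 4: (4,2)B 1/3 satisfied · (4,3)A 2/3 satisfied · (4,4)A 2/2 satisfied · (4,5)A 3/4 satisfied · (4,6)A 2/2 satisfied
Row 5: (5,2)B 2/2 satisfied · (5,5)B 0/2 not · (5,6)A 1/3 satisfied · (5,7)B 1/2 satisfied
Row 6: (6,2)B 1/2 satisfied · (6,4)B 1/1 satisfied · (6,7)B 1/2 satisfied
Row 7: (7,1)A 1/1 satisfied · (7,2)A 1/2 satisfied · (7,4)B 2/2 satisfied · (7,5)B 1/1 satisfied · (7,7)A 0/1 not

(2,3), (5,5), (7,7)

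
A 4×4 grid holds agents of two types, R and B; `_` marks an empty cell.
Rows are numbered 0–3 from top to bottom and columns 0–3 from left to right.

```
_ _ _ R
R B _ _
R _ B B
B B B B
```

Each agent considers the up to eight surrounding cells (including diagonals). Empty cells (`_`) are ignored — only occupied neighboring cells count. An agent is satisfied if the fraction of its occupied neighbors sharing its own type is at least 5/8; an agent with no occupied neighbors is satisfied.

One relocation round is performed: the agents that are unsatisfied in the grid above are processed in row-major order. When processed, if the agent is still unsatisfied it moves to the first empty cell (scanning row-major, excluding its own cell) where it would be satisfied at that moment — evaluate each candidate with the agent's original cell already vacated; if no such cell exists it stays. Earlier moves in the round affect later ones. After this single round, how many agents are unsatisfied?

1

Initially unsatisfied (in order): (1,0), (1,1), (2,0), (3,0).
  (1,0): no empty cell satisfies it; stays.
  (1,1) → (1,2).
  (2,0) → (0,0).
  (3,0): now satisfied by earlier moves; stays.
Resulting grid:
R _ _ R
R _ B _
_ _ B B
B B B B
Unsatisfied now: (0,3).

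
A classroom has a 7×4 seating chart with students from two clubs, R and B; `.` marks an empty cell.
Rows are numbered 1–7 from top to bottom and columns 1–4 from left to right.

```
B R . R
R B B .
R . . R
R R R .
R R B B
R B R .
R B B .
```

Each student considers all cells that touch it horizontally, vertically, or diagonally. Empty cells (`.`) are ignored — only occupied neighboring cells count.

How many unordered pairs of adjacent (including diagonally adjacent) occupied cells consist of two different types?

Scan each occupied cell's neighbors to the right and below (and the two forward diagonals) so each pair is counted once.
Row 1: B(1,1)–R(1,2)≠ B(1,1)–R(2,1)≠ B(1,1)–B(2,2)= R(1,2)–B(2,2)≠ R(1,2)–B(2,3)≠ R(1,2)–R(2,1)= R(1,4)–B(2,3)≠  → 5/7 unlike.
Row 2: R(2,1)–B(2,2)≠ R(2,1)–R(3,1)= B(2,2)–B(2,3)= B(2,2)–R(3,1)≠ B(2,3)–R(3,4)≠  → 3/5 unlike.
Row 3: R(3,1)–R(4,1)= R(3,1)–R(4,2)= R(3,4)–R(4,3)=  → 0/3 unlike.
Row 4: R(4,1)–R(4,2)= R(4,1)–R(5,1)= R(4,1)–R(5,2)= R(4,2)–R(4,3)= R(4,2)–R(5,2)= R(4,2)–B(5,3)≠ R(4,2)–R(5,1)= R(4,3)–B(5,3)≠ R(4,3)–B(5,4)≠ R(4,3)–R(5,2)=  → 3/10 unlike.
Row 5: R(5,1)–R(5,2)= R(5,1)–R(6,1)= R(5,1)–B(6,2)≠ R(5,2)–B(5,3)≠ R(5,2)–B(6,2)≠ R(5,2)–R(6,3)= R(5,2)–R(6,1)= B(5,3)–B(5,4)= B(5,3)–R(6,3)≠ B(5,3)–B(6,2)= B(5,4)–R(6,3)≠  → 5/11 unlike.
Row 6: R(6,1)–B(6,2)≠ R(6,1)–R(7,1)= R(6,1)–B(7,2)≠ B(6,2)–R(6,3)≠ B(6,2)–B(7,2)= B(6,2)–B(7,3)= B(6,2)–R(7,1)≠ R(6,3)–B(7,3)≠ R(6,3)–B(7,2)≠  → 6/9 unlike.
Row 7: R(7,1)–B(7,2)≠ B(7,2)–B(7,3)=  → 1/2 unlike.
Total adjacent occupied pairs: 47; unlike-type pairs: 23.

23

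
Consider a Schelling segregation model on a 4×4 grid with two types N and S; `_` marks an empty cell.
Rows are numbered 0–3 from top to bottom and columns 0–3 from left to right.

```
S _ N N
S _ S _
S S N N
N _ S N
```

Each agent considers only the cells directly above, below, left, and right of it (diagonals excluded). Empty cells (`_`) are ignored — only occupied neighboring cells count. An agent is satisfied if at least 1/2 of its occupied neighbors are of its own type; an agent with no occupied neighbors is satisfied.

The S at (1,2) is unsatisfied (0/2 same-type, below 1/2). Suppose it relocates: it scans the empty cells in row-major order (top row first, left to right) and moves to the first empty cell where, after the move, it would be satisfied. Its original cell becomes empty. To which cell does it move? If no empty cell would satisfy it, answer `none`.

(0,1)

Vacating (1,2). Empty cells in order:
  (0,1): 1/2 same-type → satisfied — stop here.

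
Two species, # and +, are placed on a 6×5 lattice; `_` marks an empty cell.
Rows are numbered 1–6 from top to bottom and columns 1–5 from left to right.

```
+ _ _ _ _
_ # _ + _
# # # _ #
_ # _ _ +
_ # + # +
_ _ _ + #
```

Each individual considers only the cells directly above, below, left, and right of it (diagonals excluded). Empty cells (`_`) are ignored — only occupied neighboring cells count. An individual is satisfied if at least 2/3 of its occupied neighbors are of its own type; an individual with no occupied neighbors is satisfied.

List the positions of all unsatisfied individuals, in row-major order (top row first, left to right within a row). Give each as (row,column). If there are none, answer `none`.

(3,5), (4,5), (5,2), (5,3), (5,4), (5,5), (6,4), (6,5)

Row 1: (1,1)+ 0/0 ok
Row 2: (2,2)# 1/1 ok · (2,4)+ 0/0 ok
Row 3: (3,1)# 1/1 ok · (3,2)# 4/4 ok · (3,3)# 1/1 ok · (3,5)# 0/1 unhappy
Row 4: (4,2)# 2/2 ok · (4,5)+ 1/2 unhappy
Row 5: (5,2)# 1/2 unhappy · (5,3)+ 0/2 unhappy · (5,4)# 0/3 unhappy · (5,5)+ 1/3 unhappy
Row 6: (6,4)+ 0/2 unhappy · (6,5)# 0/2 unhappy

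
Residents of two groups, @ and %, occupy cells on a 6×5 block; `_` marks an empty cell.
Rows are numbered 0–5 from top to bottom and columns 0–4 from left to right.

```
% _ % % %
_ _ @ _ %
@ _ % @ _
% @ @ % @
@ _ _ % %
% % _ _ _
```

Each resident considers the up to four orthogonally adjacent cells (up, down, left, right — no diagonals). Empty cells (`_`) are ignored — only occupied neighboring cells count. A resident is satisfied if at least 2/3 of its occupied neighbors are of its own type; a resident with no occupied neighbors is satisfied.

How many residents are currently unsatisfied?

Row 0: (0,0)% 0/0 ✓ · (0,2)% 1/2 ✗ · (0,3)% 2/2 ✓ · (0,4)% 2/2 ✓
Row 1: (1,2)@ 0/2 ✗ · (1,4)% 1/1 ✓
Row 2: (2,0)@ 0/1 ✗ · (2,2)% 0/3 ✗ · (2,3)@ 0/2 ✗
Row 3: (3,0)% 0/3 ✗ · (3,1)@ 1/2 ✗ · (3,2)@ 1/3 ✗ · (3,3)% 1/4 ✗ · (3,4)@ 0/2 ✗
Row 4: (4,0)@ 0/2 ✗ · (4,3)% 2/2 ✓ · (4,4)% 1/2 ✗
Row 5: (5,0)% 1/2 ✗ · (5,1)% 1/1 ✓
Unsatisfied: (0,2), (1,2), (2,0), (2,2), (2,3), (3,0), (3,1), (3,2), (3,3), (3,4), (4,0), (4,4), (5,0) — 13 in total.

13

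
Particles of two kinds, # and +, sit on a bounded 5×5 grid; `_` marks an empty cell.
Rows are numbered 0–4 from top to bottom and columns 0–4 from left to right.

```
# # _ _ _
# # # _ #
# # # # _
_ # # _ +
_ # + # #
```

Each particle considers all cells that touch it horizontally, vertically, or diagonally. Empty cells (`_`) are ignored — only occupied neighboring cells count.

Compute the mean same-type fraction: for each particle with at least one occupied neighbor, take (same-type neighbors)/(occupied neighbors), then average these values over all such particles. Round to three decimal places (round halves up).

(0,0)# 3/3
(0,1)# 4/4
(1,0)# 5/5
(1,1)# 7/7
(1,2)# 5/5
(1,4)# 1/1
(2,0)# 4/4
(2,1)# 7/7
(2,2)# 6/6
(2,3)# 4/5
(3,1)# 5/6
(3,2)# 6/7
(3,4)+ 0/3
(4,1)# 2/3
(4,2)+ 0/4
(4,3)# 2/4
(4,4)# 1/2
Sum over 17 particles: 3/3 + 4/4 + 5/5 + 7/7 + 5/5 + 1/1 + 4/4 + 7/7 + 6/6 + 4/5 + 5/6 + 6/7 + 0/3 + 2/3 + 0/4 + 2/4 + 1/2 = 921/70; mean = 921/70 ÷ 17 = 921/1190 = 0.773949… → 0.774.

0.774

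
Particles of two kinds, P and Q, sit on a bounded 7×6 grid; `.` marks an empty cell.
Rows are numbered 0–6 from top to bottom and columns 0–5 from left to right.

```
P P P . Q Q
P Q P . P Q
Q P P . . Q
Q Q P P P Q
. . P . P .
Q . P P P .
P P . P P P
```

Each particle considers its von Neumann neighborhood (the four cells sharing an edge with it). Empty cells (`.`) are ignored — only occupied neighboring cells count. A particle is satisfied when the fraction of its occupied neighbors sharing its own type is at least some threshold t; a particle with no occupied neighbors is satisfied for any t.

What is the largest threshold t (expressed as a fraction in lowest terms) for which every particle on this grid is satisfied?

(0,0)P 2/2
(0,1)P 2/3
(0,2)P 2/2
(0,4)Q 1/2
(0,5)Q 2/2
(1,0)P 1/3
(1,1)Q 0/4
(1,2)P 2/3
(1,4)P 0/2
(1,5)Q 2/3
(2,0)Q 1/3
(2,1)P 1/4
(2,2)P 3/3
(2,5)Q 2/2
(3,0)Q 2/2
(3,1)Q 1/3
(3,2)P 3/4
(3,3)P 2/2
(3,4)P 2/3
(3,5)Q 1/2
(4,2)P 2/2
(4,4)P 2/2
(5,0)Q 0/1
(5,2)P 2/2
(5,3)P 3/3
(5,4)P 3/3
(6,0)P 1/2
(6,1)P 1/1
(6,3)P 2/2
(6,4)P 3/3
(6,5)P 1/1
The smallest same-type fraction is 0/4 at (1,1), which reduces to 0/1. Any threshold above that leaves this particle unsatisfied.

0/1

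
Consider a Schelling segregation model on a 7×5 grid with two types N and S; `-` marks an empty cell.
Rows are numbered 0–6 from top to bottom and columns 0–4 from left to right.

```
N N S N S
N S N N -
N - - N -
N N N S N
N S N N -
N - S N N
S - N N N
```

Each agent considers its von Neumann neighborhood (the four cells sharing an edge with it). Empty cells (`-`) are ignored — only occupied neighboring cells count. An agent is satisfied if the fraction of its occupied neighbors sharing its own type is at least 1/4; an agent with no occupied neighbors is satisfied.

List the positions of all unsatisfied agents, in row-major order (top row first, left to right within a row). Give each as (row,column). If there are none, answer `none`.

(0,2), (0,4), (1,1), (3,3), (3,4), (4,1), (5,2), (6,0)

(0,0)N 2/2 ✓
(0,1)N 1/3 ✓
(0,2)S 0/3 ✗
(0,3)N 1/3 ✓
(0,4)S 0/1 ✗
(1,0)N 2/3 ✓
(1,1)S 0/3 ✗
(1,2)N 1/3 ✓
(1,3)N 3/3 ✓
(2,0)N 2/2 ✓
(2,3)N 1/2 ✓
(3,0)N 3/3 ✓
(3,1)N 2/3 ✓
(3,2)N 2/3 ✓
(3,3)S 0/4 ✗
(3,4)N 0/1 ✗
(4,0)N 2/3 ✓
(4,1)S 0/3 ✗
(4,2)N 2/4 ✓
(4,3)N 2/3 ✓
(5,0)N 1/2 ✓
(5,2)S 0/3 ✗
(5,3)N 3/4 ✓
(5,4)N 2/2 ✓
(6,0)S 0/1 ✗
(6,2)N 1/2 ✓
(6,3)N 3/3 ✓
(6,4)N 2/2 ✓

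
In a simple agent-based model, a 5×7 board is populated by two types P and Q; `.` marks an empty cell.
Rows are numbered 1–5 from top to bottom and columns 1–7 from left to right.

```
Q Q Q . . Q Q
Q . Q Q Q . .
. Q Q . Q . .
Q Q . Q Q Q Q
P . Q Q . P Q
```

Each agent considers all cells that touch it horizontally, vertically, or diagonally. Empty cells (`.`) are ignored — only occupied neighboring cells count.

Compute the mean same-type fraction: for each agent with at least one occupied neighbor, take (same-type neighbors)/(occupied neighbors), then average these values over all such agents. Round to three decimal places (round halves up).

0.843

Row 1: (1,1)Q 2/2 · (1,2)Q 4/4 · (1,3)Q 3/3 · (1,6)Q 2/2 · (1,7)Q 1/1
Row 2: (2,1)Q 3/3 · (2,3)Q 5/5 · (2,4)Q 5/5 · (2,5)Q 3/3
Row 3: (3,2)Q 5/5 · (3,3)Q 5/5 · (3,5)Q 5/5
Row 4: (4,1)Q 2/3 · (4,2)Q 4/5 · (4,4)Q 5/5 · (4,5)Q 4/5 · (4,6)Q 4/5 · (4,7)Q 2/3
Row 5: (5,1)P 0/2 · (5,3)Q 3/3 · (5,4)Q 3/3 · (5,6)P 0/4 · (5,7)Q 2/3
Sum over 23 agents: 2/2 + 4/4 + 3/3 + 2/2 + 1/1 + 3/3 + 5/5 + 5/5 + 3/3 + 5/5 + 5/5 + 5/5 + 2/3 + 4/5 + 5/5 + 4/5 + 4/5 + 2/3 + 0/2 + 3/3 + 3/3 + 0/4 + 2/3 = 97/5; mean = 97/5 ÷ 23 = 97/115 = 0.843478… → 0.843.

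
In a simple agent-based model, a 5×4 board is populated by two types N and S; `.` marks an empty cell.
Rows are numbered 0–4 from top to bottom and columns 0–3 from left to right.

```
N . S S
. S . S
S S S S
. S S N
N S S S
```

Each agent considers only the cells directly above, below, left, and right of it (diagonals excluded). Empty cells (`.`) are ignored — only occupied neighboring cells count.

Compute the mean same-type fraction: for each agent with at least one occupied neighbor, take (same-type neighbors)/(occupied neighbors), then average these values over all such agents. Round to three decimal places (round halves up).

0.772

(0,0)N — no occupied neighbors
(0,2)S 1/1
(0,3)S 2/2
(1,1)S 1/1
(1,3)S 2/2
(2,0)S 1/1
(2,1)S 4/4
(2,2)S 3/3
(2,3)S 2/3
(3,1)S 3/3
(3,2)S 3/4
(3,3)N 0/3
(4,0)N 0/1
(4,1)S 2/3
(4,2)S 3/3
(4,3)S 1/2
Sum over 15 agents: 1/1 + 2/2 + 1/1 + 2/2 + 1/1 + 4/4 + 3/3 + 2/3 + 3/3 + 3/4 + 0/3 + 0/1 + 2/3 + 3/3 + 1/2 = 139/12; mean = 139/12 ÷ 15 = 139/180 = 0.772222… → 0.772.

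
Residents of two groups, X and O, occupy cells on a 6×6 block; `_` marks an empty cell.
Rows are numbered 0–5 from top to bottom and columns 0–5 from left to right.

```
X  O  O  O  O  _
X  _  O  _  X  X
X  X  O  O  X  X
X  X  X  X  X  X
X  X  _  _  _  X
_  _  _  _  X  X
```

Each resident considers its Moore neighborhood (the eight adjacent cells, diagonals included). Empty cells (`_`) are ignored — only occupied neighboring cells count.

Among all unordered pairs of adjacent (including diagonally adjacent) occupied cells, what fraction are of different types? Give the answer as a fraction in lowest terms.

Scan each occupied cell's neighbors to the right and below (and the two forward diagonals) so each pair is counted once.
From row 0: 5 unlike of 12 pairs (running 5/12).
From row 1: 2 unlike of 11 pairs (running 7/23).
From row 2: 8 unlike of 21 pairs (running 15/44).
From row 3: 0 unlike of 12 pairs (running 15/56).
From row 4: 0 unlike of 3 pairs (running 15/59).
From row 5: 0 unlike of 1 pairs (running 15/60).
Total adjacent occupied pairs: 60; unlike-type pairs: 15.
15/60 reduces to 1/4.

1/4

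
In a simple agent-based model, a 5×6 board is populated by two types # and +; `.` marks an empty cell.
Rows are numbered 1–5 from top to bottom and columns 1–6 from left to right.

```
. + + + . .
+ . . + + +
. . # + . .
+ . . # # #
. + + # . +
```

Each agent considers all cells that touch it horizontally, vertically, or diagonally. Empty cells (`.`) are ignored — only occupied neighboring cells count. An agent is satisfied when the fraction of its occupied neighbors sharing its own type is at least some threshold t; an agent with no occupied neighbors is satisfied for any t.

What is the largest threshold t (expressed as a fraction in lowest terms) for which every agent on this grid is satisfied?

(1,2)+ 2/2
(1,3)+ 3/3
(1,4)+ 3/3
(2,1)+ 1/1
(2,4)+ 4/5
(2,5)+ 4/4
(2,6)+ 1/1
(3,3)# 1/3
(3,4)+ 2/5
(4,1)+ 1/1
(4,4)# 3/5
(4,5)# 3/5
(4,6)# 1/2
(5,2)+ 2/2
(5,3)+ 1/3
(5,4)# 2/3
(5,6)+ 0/2
The smallest same-type fraction is 0/2 at (5,6), which reduces to 0/1. Any threshold above that leaves this agent unsatisfied.

0/1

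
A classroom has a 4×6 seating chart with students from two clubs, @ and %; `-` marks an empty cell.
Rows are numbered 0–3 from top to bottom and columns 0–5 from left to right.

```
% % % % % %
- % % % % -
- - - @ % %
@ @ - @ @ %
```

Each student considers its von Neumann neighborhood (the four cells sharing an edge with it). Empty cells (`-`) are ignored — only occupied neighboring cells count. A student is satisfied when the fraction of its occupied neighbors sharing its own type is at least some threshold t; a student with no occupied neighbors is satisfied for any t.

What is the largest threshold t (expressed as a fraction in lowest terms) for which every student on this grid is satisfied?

1/3

Row 0: (0,0)% 1/1 · (0,1)% 3/3 · (0,2)% 3/3 · (0,3)% 3/3 · (0,4)% 3/3 · (0,5)% 1/1
Row 1: (1,1)% 2/2 · (1,2)% 3/3 · (1,3)% 3/4 · (1,4)% 3/3
Row 2: (2,3)@ 1/3 · (2,4)% 2/4 · (2,5)% 2/2
Row 3: (3,0)@ 1/1 · (3,1)@ 1/1 · (3,3)@ 2/2 · (3,4)@ 1/3 · (3,5)% 1/2
The smallest same-type fraction is 1/3 at (2,3), which reduces to 1/3. Any threshold above that leaves this student unsatisfied.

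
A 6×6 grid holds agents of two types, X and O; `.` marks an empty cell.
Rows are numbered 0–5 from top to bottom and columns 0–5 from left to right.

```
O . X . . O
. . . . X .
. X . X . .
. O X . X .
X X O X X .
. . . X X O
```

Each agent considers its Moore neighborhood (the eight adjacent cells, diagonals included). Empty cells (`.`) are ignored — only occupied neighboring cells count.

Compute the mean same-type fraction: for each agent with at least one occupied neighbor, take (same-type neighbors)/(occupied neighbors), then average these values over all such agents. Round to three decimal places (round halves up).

Row 0: (0,0)O — no occupied neighbors · (0,2)X — no occupied neighbors · (0,5)O 0/1
Row 1: (1,4)X 1/2
Row 2: (2,1)X 1/2 · (2,3)X 3/3
Row 3: (3,1)O 1/5 · (3,2)X 4/6 · (3,4)X 3/3
Row 4: (4,0)X 1/2 · (4,1)X 2/4 · (4,2)O 1/5 · (4,3)X 5/6 · (4,4)X 4/5
Row 5: (5,3)X 3/4 · (5,4)X 3/4 · (5,5)O 0/2
Sum over 15 agents: 0/1 + 1/2 + 1/2 + 3/3 + 1/5 + 4/6 + 3/3 + 1/2 + 2/4 + 1/5 + 5/6 + 4/5 + 3/4 + 3/4 + 0/2 = 41/5; mean = 41/5 ÷ 15 = 41/75 = 0.546666… → 0.547.

0.547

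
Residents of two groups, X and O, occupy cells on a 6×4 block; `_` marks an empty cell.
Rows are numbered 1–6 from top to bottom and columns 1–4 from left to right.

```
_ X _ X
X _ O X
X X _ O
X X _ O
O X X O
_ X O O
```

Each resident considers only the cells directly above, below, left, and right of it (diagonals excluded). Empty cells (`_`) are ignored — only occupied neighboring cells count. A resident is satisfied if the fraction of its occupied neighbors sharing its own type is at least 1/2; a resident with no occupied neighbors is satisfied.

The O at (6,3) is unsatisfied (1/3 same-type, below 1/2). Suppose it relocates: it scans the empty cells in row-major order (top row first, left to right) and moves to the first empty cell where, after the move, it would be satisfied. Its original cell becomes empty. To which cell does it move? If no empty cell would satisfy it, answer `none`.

(3,3)

Vacating (6,3). Empty cells in order:
  (1,1): 0/2 same-type → still unsatisfied.
  (1,3): 1/3 same-type → still unsatisfied.
  (2,2): 1/4 same-type → still unsatisfied.
  (3,3): 2/3 same-type → satisfied — stop here.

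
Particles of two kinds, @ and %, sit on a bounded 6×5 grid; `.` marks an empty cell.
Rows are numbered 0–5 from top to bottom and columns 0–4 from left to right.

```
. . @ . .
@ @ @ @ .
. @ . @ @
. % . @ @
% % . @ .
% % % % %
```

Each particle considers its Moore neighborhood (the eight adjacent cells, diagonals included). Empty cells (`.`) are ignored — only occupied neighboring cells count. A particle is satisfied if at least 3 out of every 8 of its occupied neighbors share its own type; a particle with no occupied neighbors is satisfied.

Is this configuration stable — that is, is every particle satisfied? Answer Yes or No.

Row 0: (0,2)@ 3/3 ok
Row 1: (1,0)@ 2/2 ok · (1,1)@ 4/4 ok · (1,2)@ 5/5 ok · (1,3)@ 4/4 ok
Row 2: (2,1)@ 3/4 ok · (2,3)@ 5/5 ok · (2,4)@ 4/4 ok
Row 3: (3,1)% 2/3 ok · (3,3)@ 4/4 ok · (3,4)@ 4/4 ok
Row 4: (4,0)% 4/4 ok · (4,1)% 5/5 ok · (4,3)@ 2/5 ok
Row 5: (5,0)% 3/3 ok · (5,1)% 4/4 ok · (5,2)% 3/4 ok · (5,3)% 2/3 ok · (5,4)% 1/2 ok
All meet the threshold, so the configuration is stable.

Yes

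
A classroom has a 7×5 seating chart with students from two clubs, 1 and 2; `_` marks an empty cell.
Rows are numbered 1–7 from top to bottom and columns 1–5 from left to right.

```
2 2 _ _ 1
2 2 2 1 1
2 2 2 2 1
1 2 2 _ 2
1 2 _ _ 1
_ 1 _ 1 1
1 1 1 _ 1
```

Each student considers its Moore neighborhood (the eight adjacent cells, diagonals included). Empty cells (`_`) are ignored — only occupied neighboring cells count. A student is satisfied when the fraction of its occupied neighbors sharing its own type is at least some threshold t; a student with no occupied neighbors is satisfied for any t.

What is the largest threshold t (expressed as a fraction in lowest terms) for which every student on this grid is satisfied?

1/5

Row 1: (1,1)2 3/3 · (1,2)2 4/4 · (1,5)1 2/2
Row 2: (2,1)2 5/5 · (2,2)2 7/7 · (2,3)2 5/6 · (2,4)1 3/6 · (2,5)1 3/4
Row 3: (3,1)2 4/5 · (3,2)2 7/8 · (3,3)2 6/7 · (3,4)2 4/7 · (3,5)1 2/4
Row 4: (4,1)1 1/5 · (4,2)2 5/7 · (4,3)2 5/5 · (4,5)2 1/3
Row 5: (5,1)1 2/4 · (5,2)2 2/5 · (5,5)1 2/3
Row 6: (6,2)1 4/5 · (6,4)1 4/4 · (6,5)1 3/3
Row 7: (7,1)1 2/2 · (7,2)1 3/3 · (7,3)1 3/3 · (7,5)1 2/2
The smallest same-type fraction is 1/5 at (4,1), which reduces to 1/5. Any threshold above that leaves this student unsatisfied.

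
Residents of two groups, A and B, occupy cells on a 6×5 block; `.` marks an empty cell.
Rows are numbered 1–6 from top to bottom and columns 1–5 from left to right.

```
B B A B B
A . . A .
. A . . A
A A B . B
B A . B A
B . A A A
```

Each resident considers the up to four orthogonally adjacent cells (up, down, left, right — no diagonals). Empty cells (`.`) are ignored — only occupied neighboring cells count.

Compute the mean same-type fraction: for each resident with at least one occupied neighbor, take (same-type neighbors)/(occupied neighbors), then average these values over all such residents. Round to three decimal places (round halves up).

Row 1: (1,1)B 1/2 · (1,2)B 1/2 · (1,3)A 0/2 · (1,4)B 1/3 · (1,5)B 1/1
Row 2: (2,1)A 0/1 · (2,4)A 0/1
Row 3: (3,2)A 1/1 · (3,5)A 0/1
Row 4: (4,1)A 1/2 · (4,2)A 3/4 · (4,3)B 0/1 · (4,5)B 0/2
Row 5: (5,1)B 1/3 · (5,2)A 1/2 · (5,4)B 0/2 · (5,5)A 1/3
Row 6: (6,1)B 1/1 · (6,3)A 1/1 · (6,4)A 2/3 · (6,5)A 2/2
Sum over 21 residents: 1/2 + 1/2 + 0/2 + 1/3 + 1/1 + 0/1 + 0/1 + 1/1 + 0/1 + 1/2 + 3/4 + 0/1 + 0/2 + 1/3 + 1/2 + 0/2 + 1/3 + 1/1 + 1/1 + 2/3 + 2/2 = 113/12; mean = 113/12 ÷ 21 = 113/252 = 0.448412… → 0.448.

0.448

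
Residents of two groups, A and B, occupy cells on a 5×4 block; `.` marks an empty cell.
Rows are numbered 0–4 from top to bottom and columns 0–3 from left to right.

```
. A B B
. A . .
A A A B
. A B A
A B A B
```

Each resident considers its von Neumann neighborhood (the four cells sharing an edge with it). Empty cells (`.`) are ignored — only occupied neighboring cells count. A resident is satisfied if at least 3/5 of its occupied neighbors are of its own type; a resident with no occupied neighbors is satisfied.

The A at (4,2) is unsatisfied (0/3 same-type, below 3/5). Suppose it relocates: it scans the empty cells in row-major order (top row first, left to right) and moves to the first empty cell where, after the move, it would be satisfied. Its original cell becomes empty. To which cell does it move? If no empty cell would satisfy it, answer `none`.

(0,0)

Vacating (4,2). Empty cells in order:
  (0,0): 1/1 same-type → satisfied — stop here.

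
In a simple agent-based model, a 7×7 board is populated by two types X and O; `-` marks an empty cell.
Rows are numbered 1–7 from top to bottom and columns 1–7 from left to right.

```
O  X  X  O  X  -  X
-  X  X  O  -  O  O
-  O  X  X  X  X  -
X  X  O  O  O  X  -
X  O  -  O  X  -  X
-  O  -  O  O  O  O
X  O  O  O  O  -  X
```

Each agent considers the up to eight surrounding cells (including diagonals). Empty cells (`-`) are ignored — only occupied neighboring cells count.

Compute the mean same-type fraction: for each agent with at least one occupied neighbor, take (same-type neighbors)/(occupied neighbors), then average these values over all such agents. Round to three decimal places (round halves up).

Row 1: (1,1)O 0/2 · (1,2)X 3/4 · (1,3)X 3/5 · (1,4)O 1/4 · (1,5)X 0/3 · (1,7)X 0/2
Row 2: (2,2)X 4/6 · (2,3)X 5/8 · (2,4)O 1/7 · (2,6)O 1/5 · (2,7)O 1/3
Row 3: (3,2)O 1/6 · (3,3)X 4/8 · (3,4)X 3/7 · (3,5)X 3/7 · (3,6)X 2/5
Row 4: (4,1)X 2/4 · (4,2)X 3/6 · (4,3)O 4/7 · (4,4)O 3/7 · (4,5)O 2/7 · (4,6)X 4/5
Row 5: (5,1)X 2/4 · (5,2)O 2/5 · (5,4)O 5/6 · (5,5)X 1/7 · (5,7)X 1/3
Row 6: (6,2)O 3/5 · (6,4)O 5/6 · (6,5)O 5/6 · (6,6)O 3/6 · (6,7)O 1/3
Row 7: (7,1)X 0/2 · (7,2)O 2/3 · (7,3)O 4/4 · (7,4)O 4/4 · (7,5)O 4/4 · (7,7)X 0/2
Sum over 38 agents: 0/2 + 3/4 + 3/5 + 1/4 + 0/3 + 0/2 + 4/6 + 5/8 + 1/7 + 1/5 + 1/3 + 1/6 + 4/8 + 3/7 + 3/7 + 2/5 + 2/4 + 3/6 + 4/7 + 3/7 + 2/7 + 4/5 + 2/4 + 2/5 + 5/6 + 1/7 + 1/3 + 3/5 + 5/6 + 5/6 + 3/6 + 1/3 + 0/2 + 2/3 + 4/4 + 4/4 + 4/4 + 0/2 = 983/56; mean = 983/56 ÷ 38 = 983/2128 = 0.461936… → 0.462.

0.462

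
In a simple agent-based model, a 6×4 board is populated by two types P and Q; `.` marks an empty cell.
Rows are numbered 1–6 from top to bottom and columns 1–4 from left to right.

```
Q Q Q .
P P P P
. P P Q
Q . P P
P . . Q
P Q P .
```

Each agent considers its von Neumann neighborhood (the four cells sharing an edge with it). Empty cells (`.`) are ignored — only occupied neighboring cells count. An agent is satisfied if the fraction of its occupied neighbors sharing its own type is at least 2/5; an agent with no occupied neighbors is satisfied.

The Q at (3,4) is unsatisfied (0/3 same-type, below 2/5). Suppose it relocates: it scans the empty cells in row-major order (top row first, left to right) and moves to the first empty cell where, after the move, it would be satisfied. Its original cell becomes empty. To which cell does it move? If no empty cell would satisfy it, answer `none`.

(1,4)

Vacating (3,4). Empty cells in order:
  (1,4): 1/2 same-type → satisfied — stop here.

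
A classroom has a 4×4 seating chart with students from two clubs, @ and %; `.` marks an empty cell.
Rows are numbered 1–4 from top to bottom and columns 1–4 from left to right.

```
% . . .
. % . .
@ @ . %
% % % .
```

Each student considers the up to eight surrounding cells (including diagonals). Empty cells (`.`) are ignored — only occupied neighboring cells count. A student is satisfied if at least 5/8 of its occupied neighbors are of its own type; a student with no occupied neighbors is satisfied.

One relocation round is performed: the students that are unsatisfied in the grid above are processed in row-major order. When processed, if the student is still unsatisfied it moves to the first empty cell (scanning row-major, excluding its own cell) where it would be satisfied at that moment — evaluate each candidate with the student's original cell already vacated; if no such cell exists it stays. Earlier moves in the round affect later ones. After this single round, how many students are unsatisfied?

2

Initially unsatisfied (in order): (2,2), (3,1), (3,2), (4,1), (4,2).
  (2,2) → (1,2).
  (3,1) → (1,4).
  (3,2): no empty cell satisfies it; stays.
  (4,1) → (2,1).
  (4,2) → (2,2).
Resulting grid:
% % . @
% % . .
. @ . %
. . % .
Unsatisfied now: (3,2), (4,3).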